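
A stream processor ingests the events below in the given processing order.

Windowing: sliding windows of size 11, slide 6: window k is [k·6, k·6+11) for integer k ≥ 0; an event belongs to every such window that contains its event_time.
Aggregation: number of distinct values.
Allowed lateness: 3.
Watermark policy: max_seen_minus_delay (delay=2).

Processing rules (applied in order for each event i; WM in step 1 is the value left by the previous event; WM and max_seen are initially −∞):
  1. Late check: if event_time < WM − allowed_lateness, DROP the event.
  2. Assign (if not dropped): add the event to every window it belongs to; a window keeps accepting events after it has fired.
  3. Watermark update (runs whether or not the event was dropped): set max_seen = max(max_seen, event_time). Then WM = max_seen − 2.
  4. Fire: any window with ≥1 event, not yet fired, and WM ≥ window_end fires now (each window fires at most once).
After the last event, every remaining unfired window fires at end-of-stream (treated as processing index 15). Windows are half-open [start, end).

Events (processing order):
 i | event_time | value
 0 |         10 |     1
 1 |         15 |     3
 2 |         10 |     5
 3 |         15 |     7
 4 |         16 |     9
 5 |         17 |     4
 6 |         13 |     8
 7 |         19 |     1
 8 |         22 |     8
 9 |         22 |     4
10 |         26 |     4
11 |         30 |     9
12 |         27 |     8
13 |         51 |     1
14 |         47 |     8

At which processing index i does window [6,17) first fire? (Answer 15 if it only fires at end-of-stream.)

i=0 t=10 v=1: → [6,17),[0,11); WM=8
i=1 t=15 v=3: → [12,23),[6,17); WM=13; [0,11) fires=1
i=2 t=10 v=5: → [6,17),[0,11); WM=13
i=3 t=15 v=7: → [12,23),[6,17); WM=13
i=4 t=16 v=9: → [12,23),[6,17); WM=14
i=5 t=17 v=4: → [12,23); WM=15
i=6 t=13 v=8: → [12,23),[6,17); WM=15
i=7 t=19 v=1: → [18,29),[12,23); WM=17; [6,17) fires=6
i=8 t=22 v=8: → [18,29),[12,23); WM=20
i=9 t=22 v=4: → [18,29),[12,23); WM=20
i=10 t=26 v=4: → [24,35),[18,29); WM=24; [12,23) fires=6
i=11 t=30 v=9: → [30,41),[24,35); WM=28
i=12 t=27 v=8: → [24,35),[18,29); WM=28
i=13 t=51 v=1: → [48,59),[42,53); WM=49; [18,29) fires=3 [24,35) fires=3 [30,41) fires=1
i=14 t=47 v=8: → [42,53); WM=49

7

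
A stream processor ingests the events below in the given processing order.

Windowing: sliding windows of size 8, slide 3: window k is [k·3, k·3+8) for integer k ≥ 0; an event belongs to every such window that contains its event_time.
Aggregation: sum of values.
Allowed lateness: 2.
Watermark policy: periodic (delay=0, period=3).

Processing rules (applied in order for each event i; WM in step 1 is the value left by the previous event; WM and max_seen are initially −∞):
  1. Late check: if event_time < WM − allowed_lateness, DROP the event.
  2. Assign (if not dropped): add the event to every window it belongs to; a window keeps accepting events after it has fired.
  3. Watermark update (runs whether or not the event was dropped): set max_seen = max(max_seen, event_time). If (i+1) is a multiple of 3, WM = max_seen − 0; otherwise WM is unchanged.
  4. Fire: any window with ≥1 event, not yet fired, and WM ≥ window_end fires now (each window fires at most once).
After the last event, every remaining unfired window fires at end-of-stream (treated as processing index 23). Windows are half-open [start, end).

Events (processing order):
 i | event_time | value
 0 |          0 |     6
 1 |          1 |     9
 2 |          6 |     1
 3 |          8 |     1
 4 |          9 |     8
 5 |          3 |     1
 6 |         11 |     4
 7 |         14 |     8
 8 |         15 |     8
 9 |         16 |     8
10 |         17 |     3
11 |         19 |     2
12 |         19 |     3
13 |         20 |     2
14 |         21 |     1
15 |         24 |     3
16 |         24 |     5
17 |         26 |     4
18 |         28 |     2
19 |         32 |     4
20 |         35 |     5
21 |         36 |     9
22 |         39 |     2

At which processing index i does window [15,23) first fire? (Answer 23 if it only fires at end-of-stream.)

i=0 t=0 v=6: → [0,8); WM=−∞
i=1 t=1 v=9: → [0,8); WM=−∞
i=2 t=6 v=1: → [6,14),[3,11),[0,8); WM=6
i=3 t=8 v=1: → [6,14),[3,11); WM=6
i=4 t=9 v=8: → [9,17),[6,14),[3,11); WM=6
i=5 t=3 v=1: DROP (t<6-2); WM=9; [0,8) fires=16
i=6 t=11 v=4: → [9,17),[6,14); WM=9
i=7 t=14 v=8: → [12,20),[9,17); WM=9
i=8 t=15 v=8: → [15,23),[12,20),[9,17); WM=15; [3,11) fires=10 [6,14) fires=14
i=9 t=16 v=8: → [15,23),[12,20),[9,17); WM=15
i=10 t=17 v=3: → [15,23),[12,20); WM=15
i=11 t=19 v=2: → [18,26),[15,23),[12,20); WM=19; [9,17) fires=36
i=12 t=19 v=3: → [18,26),[15,23),[12,20); WM=19
i=13 t=20 v=2: → [18,26),[15,23); WM=19
i=14 t=21 v=1: → [21,29),[18,26),[15,23); WM=21; [12,20) fires=32
i=15 t=24 v=3: → [24,32),[21,29),[18,26); WM=21
i=16 t=24 v=5: → [24,32),[21,29),[18,26); WM=21
i=17 t=26 v=4: → [24,32),[21,29); WM=26; [15,23) fires=27 [18,26) fires=16
i=18 t=28 v=2: → [27,35),[24,32),[21,29); WM=26
i=19 t=32 v=4: → [30,38),[27,35); WM=26
i=20 t=35 v=5: → [33,41),[30,38); WM=35; [21,29) fires=15 [24,32) fires=14 [27,35) fires=6
i=21 t=36 v=9: → [36,44),[33,41),[30,38); WM=35
i=22 t=39 v=2: → [39,47),[36,44),[33,41); WM=35

17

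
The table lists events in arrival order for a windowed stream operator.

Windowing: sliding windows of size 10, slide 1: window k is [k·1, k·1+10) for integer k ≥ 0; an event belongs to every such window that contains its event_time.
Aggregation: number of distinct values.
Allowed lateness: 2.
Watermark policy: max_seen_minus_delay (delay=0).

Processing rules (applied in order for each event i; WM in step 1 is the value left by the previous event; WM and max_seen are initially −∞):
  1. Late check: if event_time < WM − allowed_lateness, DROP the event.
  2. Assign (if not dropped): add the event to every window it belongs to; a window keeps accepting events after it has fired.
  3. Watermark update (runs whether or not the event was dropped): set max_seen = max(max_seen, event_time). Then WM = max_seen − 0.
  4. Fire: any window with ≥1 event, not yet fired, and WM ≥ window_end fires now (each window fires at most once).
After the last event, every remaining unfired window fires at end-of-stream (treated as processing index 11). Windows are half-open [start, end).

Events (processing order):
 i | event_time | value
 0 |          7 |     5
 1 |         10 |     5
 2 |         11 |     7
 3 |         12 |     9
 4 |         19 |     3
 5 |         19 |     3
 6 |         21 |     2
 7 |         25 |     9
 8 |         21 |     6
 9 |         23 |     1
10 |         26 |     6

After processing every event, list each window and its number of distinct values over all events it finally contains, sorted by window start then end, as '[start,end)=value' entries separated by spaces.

i=0 t=7 v=5: → [7,17),[6,16),[5,15),[4,14),[3,13),[2,12),[1,11),[0,10); WM=7
i=1 t=10 v=5: → [10,20),[9,19),[8,18),[7,17),[6,16),[5,15),[4,14),[3,13),[2,12),[1,11); WM=10; [0,10) fires=1
i=2 t=11 v=7: → [11,21),[10,20),[9,19),[8,18),[7,17),[6,16),[5,15),[4,14),[3,13),[2,12); WM=11; [1,11) fires=1
i=3 t=12 v=9: → [12,22),[11,21),[10,20),[9,19),[8,18),[7,17),[6,16),[5,15),[4,14),[3,13); WM=12; [2,12) fires=2
i=4 t=19 v=3: → [19,29),[18,28),[17,27),[16,26),[15,25),[14,24),[13,23),[12,22),[11,21),[10,20); WM=19; [3,13) fires=3 [4,14) fires=3 [5,15) fires=3 [6,16) fires=3 [7,17) fires=3 [8,18) fires=3 [9,19) fires=3
i=5 t=19 v=3: → [19,29),[18,28),[17,27),[16,26),[15,25),[14,24),[13,23),[12,22),[11,21),[10,20); WM=19
i=6 t=21 v=2: → [21,31),[20,30),[19,29),[18,28),[17,27),[16,26),[15,25),[14,24),[13,23),[12,22); WM=21; [10,20) fires=4 [11,21) fires=3
i=7 t=25 v=9: → [25,35),[24,34),[23,33),[22,32),[21,31),[20,30),[19,29),[18,28),[17,27),[16,26); WM=25; [12,22) fires=3 [13,23) fires=2 [14,24) fires=2 [15,25) fires=2
i=8 t=21 v=6: DROP (t<25-2); WM=25
i=9 t=23 v=1: → [23,33),[22,32),[21,31),[20,30),[19,29),[18,28),[17,27),[16,26),[15,25),[14,24); WM=25
i=10 t=26 v=6: → [26,36),[25,35),[24,34),[23,33),[22,32),[21,31),[20,30),[19,29),[18,28),[17,27); WM=26; [16,26) fires=4

[0,10)=1 [1,11)=1 [2,12)=2 [3,13)=3 [4,14)=3 [5,15)=3 [6,16)=3 [7,17)=3 [8,18)=3 [9,19)=3 [10,20)=4 [11,21)=3 [12,22)=3 [13,23)=2 [14,24)=3 [15,25)=3 [16,26)=4 [17,27)=5 [18,28)=5 [19,29)=5 [20,30)=4 [21,31)=4 [22,32)=3 [23,33)=3 [24,34)=2 [25,35)=2 [26,36)=1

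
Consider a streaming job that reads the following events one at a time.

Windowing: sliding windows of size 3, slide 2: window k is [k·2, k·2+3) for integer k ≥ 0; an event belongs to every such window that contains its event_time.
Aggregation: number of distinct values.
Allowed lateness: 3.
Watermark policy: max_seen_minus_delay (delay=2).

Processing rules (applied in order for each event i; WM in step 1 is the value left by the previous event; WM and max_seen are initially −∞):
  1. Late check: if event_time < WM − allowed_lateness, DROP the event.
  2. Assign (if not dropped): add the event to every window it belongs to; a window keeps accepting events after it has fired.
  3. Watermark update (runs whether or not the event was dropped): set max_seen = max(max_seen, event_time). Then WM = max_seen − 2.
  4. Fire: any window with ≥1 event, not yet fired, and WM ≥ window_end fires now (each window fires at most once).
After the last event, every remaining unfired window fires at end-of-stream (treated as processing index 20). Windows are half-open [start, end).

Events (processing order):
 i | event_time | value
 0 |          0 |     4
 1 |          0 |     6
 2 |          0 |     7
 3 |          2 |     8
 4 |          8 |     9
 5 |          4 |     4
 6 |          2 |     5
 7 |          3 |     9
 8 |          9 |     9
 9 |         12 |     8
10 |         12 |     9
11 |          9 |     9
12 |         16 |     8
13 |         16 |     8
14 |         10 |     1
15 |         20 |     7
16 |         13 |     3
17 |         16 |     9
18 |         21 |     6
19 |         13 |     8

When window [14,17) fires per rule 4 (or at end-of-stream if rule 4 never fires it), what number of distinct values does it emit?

1

i=0 t=0 v=4: → [0,3); WM=-2
i=1 t=0 v=6: → [0,3); WM=-2
i=2 t=0 v=7: → [0,3); WM=-2
i=3 t=2 v=8: → [2,5),[0,3); WM=0
i=4 t=8 v=9: → [8,11),[6,9); WM=6; [0,3) fires=4 [2,5) fires=1
i=5 t=4 v=4: → [4,7),[2,5); WM=6
i=6 t=2 v=5: DROP (t<6-3); WM=6
i=7 t=3 v=9: → [2,5); WM=6
i=8 t=9 v=9: → [8,11); WM=7; [4,7) fires=1
i=9 t=12 v=8: → [12,15),[10,13); WM=10; [6,9) fires=1
i=10 t=12 v=9: → [12,15),[10,13); WM=10
i=11 t=9 v=9: → [8,11); WM=10
i=12 t=16 v=8: → [16,19),[14,17); WM=14; [8,11) fires=1 [10,13) fires=2
i=13 t=16 v=8: → [16,19),[14,17); WM=14
i=14 t=10 v=1: DROP (t<14-3); WM=14
i=15 t=20 v=7: → [20,23),[18,21); WM=18; [12,15) fires=2 [14,17) fires=1
i=16 t=13 v=3: DROP (t<18-3); WM=18
i=17 t=16 v=9: → [16,19),[14,17); WM=18
i=18 t=21 v=6: → [20,23); WM=19; [16,19) fires=2
i=19 t=13 v=8: DROP (t<19-3); WM=19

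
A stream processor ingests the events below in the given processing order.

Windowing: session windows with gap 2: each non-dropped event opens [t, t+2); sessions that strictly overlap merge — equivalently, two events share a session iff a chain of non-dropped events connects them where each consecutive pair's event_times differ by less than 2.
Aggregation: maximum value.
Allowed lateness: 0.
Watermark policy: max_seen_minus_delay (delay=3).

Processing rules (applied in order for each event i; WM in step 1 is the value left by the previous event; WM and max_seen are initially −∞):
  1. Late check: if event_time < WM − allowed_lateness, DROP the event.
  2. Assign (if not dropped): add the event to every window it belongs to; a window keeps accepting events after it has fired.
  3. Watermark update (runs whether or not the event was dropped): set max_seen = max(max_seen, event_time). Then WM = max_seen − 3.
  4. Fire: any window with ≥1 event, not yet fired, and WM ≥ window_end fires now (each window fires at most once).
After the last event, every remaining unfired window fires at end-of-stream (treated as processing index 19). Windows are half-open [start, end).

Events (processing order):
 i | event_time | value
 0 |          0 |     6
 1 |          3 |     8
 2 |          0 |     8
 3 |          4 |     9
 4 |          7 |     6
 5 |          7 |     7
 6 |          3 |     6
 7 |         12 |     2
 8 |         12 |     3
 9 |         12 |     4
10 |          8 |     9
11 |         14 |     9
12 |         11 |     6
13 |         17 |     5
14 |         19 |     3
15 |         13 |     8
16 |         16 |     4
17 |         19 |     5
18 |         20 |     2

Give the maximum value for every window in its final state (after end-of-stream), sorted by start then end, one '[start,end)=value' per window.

i=0 t=0 v=6: → [0,2); WM=-3
i=1 t=3 v=8: → [3,5); WM=0
i=2 t=0 v=8: → [0,2); WM=0
i=3 t=4 v=9: → [3,6); WM=1
i=4 t=7 v=6: → [7,9); WM=4
i=5 t=7 v=7: → [7,9); WM=4
i=6 t=3 v=6: DROP (t<4-0); WM=4
i=7 t=12 v=2: → [12,14); WM=9
i=8 t=12 v=3: → [12,14); WM=9
i=9 t=12 v=4: → [12,14); WM=9
i=10 t=8 v=9: DROP (t<9-0); WM=9
i=11 t=14 v=9: → [14,16); WM=11
i=12 t=11 v=6: → [11,14); WM=11
i=13 t=17 v=5: → [17,19); WM=14
i=14 t=19 v=3: → [19,21); WM=16
i=15 t=13 v=8: DROP (t<16-0); WM=16
i=16 t=16 v=4: → [16,19); WM=16
i=17 t=19 v=5: → [19,21); WM=16
i=18 t=20 v=2: → [19,22); WM=17

[0,2)=8 [3,6)=9 [7,9)=7 [11,14)=6 [14,16)=9 [16,19)=5 [19,22)=5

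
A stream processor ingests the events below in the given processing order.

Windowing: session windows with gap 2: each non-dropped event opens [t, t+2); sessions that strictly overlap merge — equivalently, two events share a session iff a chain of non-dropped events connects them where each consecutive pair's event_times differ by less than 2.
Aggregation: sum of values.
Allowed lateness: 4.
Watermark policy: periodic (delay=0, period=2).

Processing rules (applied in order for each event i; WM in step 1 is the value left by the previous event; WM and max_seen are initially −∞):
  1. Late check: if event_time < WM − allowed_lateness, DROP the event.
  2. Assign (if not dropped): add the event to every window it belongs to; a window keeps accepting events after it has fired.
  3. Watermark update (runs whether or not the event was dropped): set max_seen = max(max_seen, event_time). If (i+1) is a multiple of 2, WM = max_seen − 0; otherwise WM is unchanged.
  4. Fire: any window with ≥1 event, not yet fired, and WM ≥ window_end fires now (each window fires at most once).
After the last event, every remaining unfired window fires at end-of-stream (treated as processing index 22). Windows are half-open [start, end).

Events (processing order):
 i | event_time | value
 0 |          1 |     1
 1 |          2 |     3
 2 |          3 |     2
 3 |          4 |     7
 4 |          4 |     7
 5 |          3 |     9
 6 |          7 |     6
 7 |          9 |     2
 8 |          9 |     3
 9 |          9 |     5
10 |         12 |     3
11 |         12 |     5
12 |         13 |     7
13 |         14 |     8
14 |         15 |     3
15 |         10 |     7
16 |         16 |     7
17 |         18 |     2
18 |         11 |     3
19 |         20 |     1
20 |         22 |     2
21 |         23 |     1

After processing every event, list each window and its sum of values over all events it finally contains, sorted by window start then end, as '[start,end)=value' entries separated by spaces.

i=0 t=1 v=1: → [1,3); WM=−∞
i=1 t=2 v=3: → [1,4); WM=2
i=2 t=3 v=2: → [1,5); WM=2
i=3 t=4 v=7: → [1,6); WM=4
i=4 t=4 v=7: → [1,6); WM=4
i=5 t=3 v=9: → [1,6); WM=4
i=6 t=7 v=6: → [7,9); WM=4
i=7 t=9 v=2: → [9,11); WM=9
i=8 t=9 v=3: → [9,11); WM=9
i=9 t=9 v=5: → [9,11); WM=9
i=10 t=12 v=3: → [12,14); WM=9
i=11 t=12 v=5: → [12,14); WM=12
i=12 t=13 v=7: → [12,15); WM=12
i=13 t=14 v=8: → [12,16); WM=14
i=14 t=15 v=3: → [12,17); WM=14
i=15 t=10 v=7: → [9,12); WM=15
i=16 t=16 v=7: → [12,18); WM=15
i=17 t=18 v=2: → [18,20); WM=18
i=18 t=11 v=3: DROP (t<18-4); WM=18
i=19 t=20 v=1: → [20,22); WM=20
i=20 t=22 v=2: → [22,24); WM=20
i=21 t=23 v=1: → [22,25); WM=23

[1,6)=29 [7,9)=6 [9,12)=17 [12,18)=33 [18,20)=2 [20,22)=1 [22,25)=3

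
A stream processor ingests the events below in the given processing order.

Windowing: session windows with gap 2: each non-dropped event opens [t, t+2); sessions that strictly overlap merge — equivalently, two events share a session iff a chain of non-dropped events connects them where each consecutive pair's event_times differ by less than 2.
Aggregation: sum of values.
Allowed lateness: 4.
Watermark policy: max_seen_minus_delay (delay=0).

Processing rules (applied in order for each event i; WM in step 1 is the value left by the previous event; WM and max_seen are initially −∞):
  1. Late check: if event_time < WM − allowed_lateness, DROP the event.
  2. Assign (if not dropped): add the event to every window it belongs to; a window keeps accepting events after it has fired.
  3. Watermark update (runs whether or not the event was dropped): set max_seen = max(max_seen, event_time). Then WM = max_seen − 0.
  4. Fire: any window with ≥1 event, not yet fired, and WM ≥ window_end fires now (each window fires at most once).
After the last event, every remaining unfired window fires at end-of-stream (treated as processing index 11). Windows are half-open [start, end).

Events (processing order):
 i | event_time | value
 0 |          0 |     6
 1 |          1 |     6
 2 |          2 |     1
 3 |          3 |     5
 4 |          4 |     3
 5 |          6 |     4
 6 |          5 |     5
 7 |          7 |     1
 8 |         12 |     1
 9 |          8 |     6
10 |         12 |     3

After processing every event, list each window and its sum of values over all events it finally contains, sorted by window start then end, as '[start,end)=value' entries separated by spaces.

i=0 t=0 v=6: → [0,2); WM=0
i=1 t=1 v=6: → [0,3); WM=1
i=2 t=2 v=1: → [0,4); WM=2
i=3 t=3 v=5: → [0,5); WM=3
i=4 t=4 v=3: → [0,6); WM=4
i=5 t=6 v=4: → [6,8); WM=6
i=6 t=5 v=5: → [0,8); WM=6
i=7 t=7 v=1: → [0,9); WM=7
i=8 t=12 v=1: → [12,14); WM=12
i=9 t=8 v=6: → [0,10); WM=12
i=10 t=12 v=3: → [12,14); WM=12

[0,10)=37 [12,14)=4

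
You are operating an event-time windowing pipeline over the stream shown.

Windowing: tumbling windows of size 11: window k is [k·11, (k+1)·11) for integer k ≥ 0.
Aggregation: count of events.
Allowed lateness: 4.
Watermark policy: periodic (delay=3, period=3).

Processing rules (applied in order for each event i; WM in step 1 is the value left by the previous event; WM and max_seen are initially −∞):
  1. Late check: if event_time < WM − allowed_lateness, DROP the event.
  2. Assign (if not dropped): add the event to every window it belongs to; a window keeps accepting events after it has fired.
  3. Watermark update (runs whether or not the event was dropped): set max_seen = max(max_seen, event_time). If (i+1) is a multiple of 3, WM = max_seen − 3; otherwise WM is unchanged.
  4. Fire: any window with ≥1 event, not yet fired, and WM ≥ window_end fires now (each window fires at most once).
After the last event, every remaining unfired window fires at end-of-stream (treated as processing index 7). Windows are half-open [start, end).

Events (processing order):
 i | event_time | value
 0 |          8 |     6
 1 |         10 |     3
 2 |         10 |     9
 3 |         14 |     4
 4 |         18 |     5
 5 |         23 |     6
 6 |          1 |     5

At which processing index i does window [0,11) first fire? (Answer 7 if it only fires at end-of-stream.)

5

i=0 t=8 v=6: → [0,11); WM=−∞
i=1 t=10 v=3: → [0,11); WM=−∞
i=2 t=10 v=9: → [0,11); WM=7
i=3 t=14 v=4: → [11,22); WM=7
i=4 t=18 v=5: → [11,22); WM=7
i=5 t=23 v=6: → [22,33); WM=20; [0,11) fires=3
i=6 t=1 v=5: DROP (t<20-4); WM=20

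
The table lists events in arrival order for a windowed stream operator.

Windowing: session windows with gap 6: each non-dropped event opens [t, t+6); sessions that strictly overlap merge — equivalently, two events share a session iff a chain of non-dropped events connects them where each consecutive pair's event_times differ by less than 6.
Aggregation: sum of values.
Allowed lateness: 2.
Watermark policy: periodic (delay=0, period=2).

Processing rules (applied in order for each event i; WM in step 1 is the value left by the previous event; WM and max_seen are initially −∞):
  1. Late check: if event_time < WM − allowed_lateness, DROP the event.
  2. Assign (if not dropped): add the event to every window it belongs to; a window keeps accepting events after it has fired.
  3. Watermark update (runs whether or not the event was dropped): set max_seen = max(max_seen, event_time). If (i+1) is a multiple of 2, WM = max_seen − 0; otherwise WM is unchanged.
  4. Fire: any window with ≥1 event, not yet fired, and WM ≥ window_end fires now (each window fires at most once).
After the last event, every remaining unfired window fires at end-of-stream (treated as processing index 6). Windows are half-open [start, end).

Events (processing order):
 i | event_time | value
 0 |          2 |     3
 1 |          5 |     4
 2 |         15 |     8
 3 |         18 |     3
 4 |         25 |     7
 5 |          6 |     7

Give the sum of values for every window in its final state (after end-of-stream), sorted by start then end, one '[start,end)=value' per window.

i=0 t=2 v=3: → [2,8); WM=−∞
i=1 t=5 v=4: → [2,11); WM=5
i=2 t=15 v=8: → [15,21); WM=5
i=3 t=18 v=3: → [15,24); WM=18
i=4 t=25 v=7: → [25,31); WM=18
i=5 t=6 v=7: DROP (t<18-2); WM=25

[2,11)=7 [15,24)=11 [25,31)=7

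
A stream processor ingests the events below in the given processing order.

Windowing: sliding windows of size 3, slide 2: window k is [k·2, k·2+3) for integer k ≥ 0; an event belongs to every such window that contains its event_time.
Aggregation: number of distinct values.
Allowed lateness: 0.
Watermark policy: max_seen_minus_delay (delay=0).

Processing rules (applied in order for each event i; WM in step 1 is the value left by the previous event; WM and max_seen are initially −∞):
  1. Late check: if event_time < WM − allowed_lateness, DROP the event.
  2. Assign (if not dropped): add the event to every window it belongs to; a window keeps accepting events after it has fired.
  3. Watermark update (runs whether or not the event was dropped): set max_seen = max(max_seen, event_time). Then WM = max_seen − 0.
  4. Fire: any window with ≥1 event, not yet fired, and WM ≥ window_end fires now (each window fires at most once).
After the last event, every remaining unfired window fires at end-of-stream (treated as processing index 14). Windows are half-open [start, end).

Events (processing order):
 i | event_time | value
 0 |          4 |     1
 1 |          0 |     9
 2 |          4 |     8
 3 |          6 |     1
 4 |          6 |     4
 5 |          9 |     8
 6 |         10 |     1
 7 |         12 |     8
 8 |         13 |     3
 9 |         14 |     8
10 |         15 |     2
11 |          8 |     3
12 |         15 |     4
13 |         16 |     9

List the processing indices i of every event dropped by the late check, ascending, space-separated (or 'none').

i=0 t=4 v=1: → [4,7),[2,5); WM=4
i=1 t=0 v=9: DROP (t<4-0); WM=4
i=2 t=4 v=8: → [4,7),[2,5); WM=4
i=3 t=6 v=1: → [6,9),[4,7); WM=6; [2,5) fires=2
i=4 t=6 v=4: → [6,9),[4,7); WM=6
i=5 t=9 v=8: → [8,11); WM=9; [4,7) fires=3 [6,9) fires=2
i=6 t=10 v=1: → [10,13),[8,11); WM=10
i=7 t=12 v=8: → [12,15),[10,13); WM=12; [8,11) fires=2
i=8 t=13 v=3: → [12,15); WM=13; [10,13) fires=2
i=9 t=14 v=8: → [14,17),[12,15); WM=14
i=10 t=15 v=2: → [14,17); WM=15; [12,15) fires=2
i=11 t=8 v=3: DROP (t<15-0); WM=15
i=12 t=15 v=4: → [14,17); WM=15
i=13 t=16 v=9: → [16,19),[14,17); WM=16

1 11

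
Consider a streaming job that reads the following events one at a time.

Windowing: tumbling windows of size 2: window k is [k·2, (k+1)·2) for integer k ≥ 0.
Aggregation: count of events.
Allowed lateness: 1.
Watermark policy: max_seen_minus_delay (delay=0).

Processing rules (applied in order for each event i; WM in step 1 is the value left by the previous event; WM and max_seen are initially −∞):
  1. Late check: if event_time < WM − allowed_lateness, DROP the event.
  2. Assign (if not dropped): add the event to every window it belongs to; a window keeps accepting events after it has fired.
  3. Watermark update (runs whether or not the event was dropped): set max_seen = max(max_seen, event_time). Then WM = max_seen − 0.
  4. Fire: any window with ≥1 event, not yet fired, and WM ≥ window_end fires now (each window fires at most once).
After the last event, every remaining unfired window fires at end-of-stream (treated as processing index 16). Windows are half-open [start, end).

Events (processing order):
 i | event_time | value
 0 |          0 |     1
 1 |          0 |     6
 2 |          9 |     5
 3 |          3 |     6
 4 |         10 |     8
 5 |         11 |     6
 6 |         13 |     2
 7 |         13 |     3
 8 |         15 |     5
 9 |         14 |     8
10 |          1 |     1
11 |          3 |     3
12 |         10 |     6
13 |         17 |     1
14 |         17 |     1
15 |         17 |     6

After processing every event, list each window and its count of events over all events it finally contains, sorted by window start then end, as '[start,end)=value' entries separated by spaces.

i=0 t=0 v=1: → [0,2); WM=0
i=1 t=0 v=6: → [0,2); WM=0
i=2 t=9 v=5: → [8,10); WM=9; [0,2) fires=2
i=3 t=3 v=6: DROP (t<9-1); WM=9
i=4 t=10 v=8: → [10,12); WM=10; [8,10) fires=1
i=5 t=11 v=6: → [10,12); WM=11
i=6 t=13 v=2: → [12,14); WM=13; [10,12) fires=2
i=7 t=13 v=3: → [12,14); WM=13
i=8 t=15 v=5: → [14,16); WM=15; [12,14) fires=2
i=9 t=14 v=8: → [14,16); WM=15
i=10 t=1 v=1: DROP (t<15-1); WM=15
i=11 t=3 v=3: DROP (t<15-1); WM=15
i=12 t=10 v=6: DROP (t<15-1); WM=15
i=13 t=17 v=1: → [16,18); WM=17; [14,16) fires=2
i=14 t=17 v=1: → [16,18); WM=17
i=15 t=17 v=6: → [16,18); WM=17

[0,2)=2 [8,10)=1 [10,12)=2 [12,14)=2 [14,16)=2 [16,18)=3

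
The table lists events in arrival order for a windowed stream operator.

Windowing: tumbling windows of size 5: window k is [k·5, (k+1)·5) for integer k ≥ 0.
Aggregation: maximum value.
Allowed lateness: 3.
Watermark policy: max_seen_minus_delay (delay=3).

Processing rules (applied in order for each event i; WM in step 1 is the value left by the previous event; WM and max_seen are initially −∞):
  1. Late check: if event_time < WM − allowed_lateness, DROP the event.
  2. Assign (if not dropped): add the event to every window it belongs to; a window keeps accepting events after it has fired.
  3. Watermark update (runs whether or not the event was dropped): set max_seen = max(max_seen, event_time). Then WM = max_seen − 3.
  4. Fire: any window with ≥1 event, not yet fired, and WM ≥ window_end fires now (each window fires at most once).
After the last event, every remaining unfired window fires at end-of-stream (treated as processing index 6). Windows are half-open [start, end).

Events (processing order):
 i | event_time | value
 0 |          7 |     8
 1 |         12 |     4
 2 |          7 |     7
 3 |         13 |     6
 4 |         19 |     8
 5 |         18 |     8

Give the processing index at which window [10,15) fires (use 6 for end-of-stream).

4

i=0 t=7 v=8: → [5,10); WM=4
i=1 t=12 v=4: → [10,15); WM=9
i=2 t=7 v=7: → [5,10); WM=9
i=3 t=13 v=6: → [10,15); WM=10; [5,10) fires=8
i=4 t=19 v=8: → [15,20); WM=16; [10,15) fires=6
i=5 t=18 v=8: → [15,20); WM=16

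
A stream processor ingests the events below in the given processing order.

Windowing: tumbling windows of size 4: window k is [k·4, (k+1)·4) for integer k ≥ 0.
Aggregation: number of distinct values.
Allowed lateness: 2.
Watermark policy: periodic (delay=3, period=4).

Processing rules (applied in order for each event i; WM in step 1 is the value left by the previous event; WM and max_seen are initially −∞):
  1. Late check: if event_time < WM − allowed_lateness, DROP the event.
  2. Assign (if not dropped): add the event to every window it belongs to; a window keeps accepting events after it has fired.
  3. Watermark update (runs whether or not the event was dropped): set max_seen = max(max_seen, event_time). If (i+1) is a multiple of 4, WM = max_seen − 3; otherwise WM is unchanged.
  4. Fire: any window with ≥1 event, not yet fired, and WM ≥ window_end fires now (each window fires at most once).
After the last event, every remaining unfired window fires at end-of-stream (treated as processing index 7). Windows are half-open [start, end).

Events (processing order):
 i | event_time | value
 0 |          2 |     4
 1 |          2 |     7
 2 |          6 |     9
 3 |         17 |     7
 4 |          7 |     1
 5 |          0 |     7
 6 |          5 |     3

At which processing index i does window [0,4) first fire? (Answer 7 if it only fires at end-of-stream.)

i=0 t=2 v=4: → [0,4); WM=−∞
i=1 t=2 v=7: → [0,4); WM=−∞
i=2 t=6 v=9: → [4,8); WM=−∞
i=3 t=17 v=7: → [16,20); WM=14; [0,4) fires=2 [4,8) fires=1
i=4 t=7 v=1: DROP (t<14-2); WM=14
i=5 t=0 v=7: DROP (t<14-2); WM=14
i=6 t=5 v=3: DROP (t<14-2); WM=14

3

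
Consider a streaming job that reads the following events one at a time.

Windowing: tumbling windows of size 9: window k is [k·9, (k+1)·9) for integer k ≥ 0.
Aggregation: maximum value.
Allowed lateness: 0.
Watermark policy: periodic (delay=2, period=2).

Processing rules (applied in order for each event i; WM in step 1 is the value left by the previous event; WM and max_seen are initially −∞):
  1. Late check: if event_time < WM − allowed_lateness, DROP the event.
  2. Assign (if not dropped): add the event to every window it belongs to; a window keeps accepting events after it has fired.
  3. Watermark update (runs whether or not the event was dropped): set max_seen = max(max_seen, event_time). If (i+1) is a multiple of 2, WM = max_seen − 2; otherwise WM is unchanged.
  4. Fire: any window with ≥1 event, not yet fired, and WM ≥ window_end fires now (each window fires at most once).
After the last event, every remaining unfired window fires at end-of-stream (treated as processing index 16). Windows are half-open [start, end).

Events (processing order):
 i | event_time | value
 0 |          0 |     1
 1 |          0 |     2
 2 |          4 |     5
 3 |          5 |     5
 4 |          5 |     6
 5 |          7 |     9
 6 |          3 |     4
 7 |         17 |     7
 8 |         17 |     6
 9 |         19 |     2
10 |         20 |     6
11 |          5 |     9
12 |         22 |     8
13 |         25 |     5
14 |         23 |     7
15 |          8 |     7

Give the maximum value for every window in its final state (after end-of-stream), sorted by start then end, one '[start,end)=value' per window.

i=0 t=0 v=1: → [0,9); WM=−∞
i=1 t=0 v=2: → [0,9); WM=-2
i=2 t=4 v=5: → [0,9); WM=-2
i=3 t=5 v=5: → [0,9); WM=3
i=4 t=5 v=6: → [0,9); WM=3
i=5 t=7 v=9: → [0,9); WM=5
i=6 t=3 v=4: DROP (t<5-0); WM=5
i=7 t=17 v=7: → [9,18); WM=15; [0,9) fires=9
i=8 t=17 v=6: → [9,18); WM=15
i=9 t=19 v=2: → [18,27); WM=17
i=10 t=20 v=6: → [18,27); WM=17
i=11 t=5 v=9: DROP (t<17-0); WM=18; [9,18) fires=7
i=12 t=22 v=8: → [18,27); WM=18
i=13 t=25 v=5: → [18,27); WM=23
i=14 t=23 v=7: → [18,27); WM=23
i=15 t=8 v=7: DROP (t<23-0); WM=23

[0,9)=9 [9,18)=7 [18,27)=8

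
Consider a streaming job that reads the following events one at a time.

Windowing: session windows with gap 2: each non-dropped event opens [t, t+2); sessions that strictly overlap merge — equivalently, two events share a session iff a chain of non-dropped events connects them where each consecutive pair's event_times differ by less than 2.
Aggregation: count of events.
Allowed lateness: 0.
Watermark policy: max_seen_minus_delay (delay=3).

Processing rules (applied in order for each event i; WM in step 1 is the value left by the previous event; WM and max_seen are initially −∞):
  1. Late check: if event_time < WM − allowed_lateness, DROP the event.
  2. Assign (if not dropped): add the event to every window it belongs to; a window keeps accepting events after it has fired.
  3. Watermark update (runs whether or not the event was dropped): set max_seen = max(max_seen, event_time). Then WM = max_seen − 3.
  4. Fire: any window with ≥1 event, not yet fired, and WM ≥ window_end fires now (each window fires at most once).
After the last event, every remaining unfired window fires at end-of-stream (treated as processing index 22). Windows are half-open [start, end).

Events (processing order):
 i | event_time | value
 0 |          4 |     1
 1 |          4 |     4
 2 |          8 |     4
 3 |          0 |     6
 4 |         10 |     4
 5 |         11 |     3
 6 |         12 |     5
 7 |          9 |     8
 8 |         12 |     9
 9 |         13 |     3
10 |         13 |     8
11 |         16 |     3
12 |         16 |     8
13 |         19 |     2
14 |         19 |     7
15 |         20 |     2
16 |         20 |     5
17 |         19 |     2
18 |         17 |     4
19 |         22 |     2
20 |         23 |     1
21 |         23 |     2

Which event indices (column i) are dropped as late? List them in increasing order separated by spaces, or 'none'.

3

i=0 t=4 v=1: → [4,6); WM=1
i=1 t=4 v=4: → [4,6); WM=1
i=2 t=8 v=4: → [8,10); WM=5
i=3 t=0 v=6: DROP (t<5-0); WM=5
i=4 t=10 v=4: → [10,12); WM=7
i=5 t=11 v=3: → [10,13); WM=8
i=6 t=12 v=5: → [10,14); WM=9
i=7 t=9 v=8: → [8,14); WM=9
i=8 t=12 v=9: → [8,14); WM=9
i=9 t=13 v=3: → [8,15); WM=10
i=10 t=13 v=8: → [8,15); WM=10
i=11 t=16 v=3: → [16,18); WM=13
i=12 t=16 v=8: → [16,18); WM=13
i=13 t=19 v=2: → [19,21); WM=16
i=14 t=19 v=7: → [19,21); WM=16
i=15 t=20 v=2: → [19,22); WM=17
i=16 t=20 v=5: → [19,22); WM=17
i=17 t=19 v=2: → [19,22); WM=17
i=18 t=17 v=4: → [16,19); WM=17
i=19 t=22 v=2: → [22,24); WM=19
i=20 t=23 v=1: → [22,25); WM=20
i=21 t=23 v=2: → [22,25); WM=20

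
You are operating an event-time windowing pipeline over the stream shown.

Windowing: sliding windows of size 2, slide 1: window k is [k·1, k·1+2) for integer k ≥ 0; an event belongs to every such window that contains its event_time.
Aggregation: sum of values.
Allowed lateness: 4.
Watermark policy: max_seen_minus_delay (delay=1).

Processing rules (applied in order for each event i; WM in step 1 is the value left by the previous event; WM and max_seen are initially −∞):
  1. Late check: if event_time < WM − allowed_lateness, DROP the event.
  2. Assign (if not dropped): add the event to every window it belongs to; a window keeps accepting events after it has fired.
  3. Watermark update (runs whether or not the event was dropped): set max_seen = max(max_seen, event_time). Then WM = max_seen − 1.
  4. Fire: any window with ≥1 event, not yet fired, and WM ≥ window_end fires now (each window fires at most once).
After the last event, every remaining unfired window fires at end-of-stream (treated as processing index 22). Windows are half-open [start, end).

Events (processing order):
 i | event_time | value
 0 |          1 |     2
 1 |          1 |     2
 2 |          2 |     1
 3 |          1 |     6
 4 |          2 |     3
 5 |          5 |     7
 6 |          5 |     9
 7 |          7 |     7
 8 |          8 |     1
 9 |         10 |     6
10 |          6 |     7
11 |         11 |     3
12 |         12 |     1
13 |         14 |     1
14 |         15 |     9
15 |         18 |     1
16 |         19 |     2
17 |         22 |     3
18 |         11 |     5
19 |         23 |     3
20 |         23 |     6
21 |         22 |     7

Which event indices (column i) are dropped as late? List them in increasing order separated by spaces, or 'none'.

18

i=0 t=1 v=2: → [1,3),[0,2); WM=0
i=1 t=1 v=2: → [1,3),[0,2); WM=0
i=2 t=2 v=1: → [2,4),[1,3); WM=1
i=3 t=1 v=6: → [1,3),[0,2); WM=1
i=4 t=2 v=3: → [2,4),[1,3); WM=1
i=5 t=5 v=7: → [5,7),[4,6); WM=4; [0,2) fires=10 [1,3) fires=14 [2,4) fires=4
i=6 t=5 v=9: → [5,7),[4,6); WM=4
i=7 t=7 v=7: → [7,9),[6,8); WM=6; [4,6) fires=16
i=8 t=8 v=1: → [8,10),[7,9); WM=7; [5,7) fires=16
i=9 t=10 v=6: → [10,12),[9,11); WM=9; [6,8) fires=7 [7,9) fires=8
i=10 t=6 v=7: → [6,8),[5,7); WM=9
i=11 t=11 v=3: → [11,13),[10,12); WM=10; [8,10) fires=1
i=12 t=12 v=1: → [12,14),[11,13); WM=11; [9,11) fires=6
i=13 t=14 v=1: → [14,16),[13,15); WM=13; [10,12) fires=9 [11,13) fires=4
i=14 t=15 v=9: → [15,17),[14,16); WM=14; [12,14) fires=1
i=15 t=18 v=1: → [18,20),[17,19); WM=17; [13,15) fires=1 [14,16) fires=10 [15,17) fires=9
i=16 t=19 v=2: → [19,21),[18,20); WM=18
i=17 t=22 v=3: → [22,24),[21,23); WM=21; [17,19) fires=1 [18,20) fires=3 [19,21) fires=2
i=18 t=11 v=5: DROP (t<21-4); WM=21
i=19 t=23 v=3: → [23,25),[22,24); WM=22
i=20 t=23 v=6: → [23,25),[22,24); WM=22
i=21 t=22 v=7: → [22,24),[21,23); WM=22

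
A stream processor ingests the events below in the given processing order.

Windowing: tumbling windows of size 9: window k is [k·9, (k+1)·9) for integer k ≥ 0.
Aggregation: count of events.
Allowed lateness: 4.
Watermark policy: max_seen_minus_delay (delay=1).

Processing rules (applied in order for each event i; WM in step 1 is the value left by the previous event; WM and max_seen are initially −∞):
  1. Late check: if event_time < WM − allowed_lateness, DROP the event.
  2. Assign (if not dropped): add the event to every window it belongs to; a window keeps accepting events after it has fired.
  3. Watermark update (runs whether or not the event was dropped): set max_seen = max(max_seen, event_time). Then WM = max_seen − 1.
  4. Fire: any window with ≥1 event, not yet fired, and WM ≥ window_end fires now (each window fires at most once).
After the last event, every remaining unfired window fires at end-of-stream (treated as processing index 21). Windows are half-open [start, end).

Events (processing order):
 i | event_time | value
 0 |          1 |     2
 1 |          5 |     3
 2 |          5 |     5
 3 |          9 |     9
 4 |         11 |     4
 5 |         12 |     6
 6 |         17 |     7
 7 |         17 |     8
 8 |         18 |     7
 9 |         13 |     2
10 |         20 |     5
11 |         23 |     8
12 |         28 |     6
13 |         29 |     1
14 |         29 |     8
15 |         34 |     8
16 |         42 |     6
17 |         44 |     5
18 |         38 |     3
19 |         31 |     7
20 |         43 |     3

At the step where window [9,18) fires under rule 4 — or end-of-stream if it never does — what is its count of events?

i=0 t=1 v=2: → [0,9); WM=0
i=1 t=5 v=3: → [0,9); WM=4
i=2 t=5 v=5: → [0,9); WM=4
i=3 t=9 v=9: → [9,18); WM=8
i=4 t=11 v=4: → [9,18); WM=10; [0,9) fires=3
i=5 t=12 v=6: → [9,18); WM=11
i=6 t=17 v=7: → [9,18); WM=16
i=7 t=17 v=8: → [9,18); WM=16
i=8 t=18 v=7: → [18,27); WM=17
i=9 t=13 v=2: → [9,18); WM=17
i=10 t=20 v=5: → [18,27); WM=19; [9,18) fires=6
i=11 t=23 v=8: → [18,27); WM=22
i=12 t=28 v=6: → [27,36); WM=27; [18,27) fires=3
i=13 t=29 v=1: → [27,36); WM=28
i=14 t=29 v=8: → [27,36); WM=28
i=15 t=34 v=8: → [27,36); WM=33
i=16 t=42 v=6: → [36,45); WM=41; [27,36) fires=4
i=17 t=44 v=5: → [36,45); WM=43
i=18 t=38 v=3: DROP (t<43-4); WM=43
i=19 t=31 v=7: DROP (t<43-4); WM=43
i=20 t=43 v=3: → [36,45); WM=43

6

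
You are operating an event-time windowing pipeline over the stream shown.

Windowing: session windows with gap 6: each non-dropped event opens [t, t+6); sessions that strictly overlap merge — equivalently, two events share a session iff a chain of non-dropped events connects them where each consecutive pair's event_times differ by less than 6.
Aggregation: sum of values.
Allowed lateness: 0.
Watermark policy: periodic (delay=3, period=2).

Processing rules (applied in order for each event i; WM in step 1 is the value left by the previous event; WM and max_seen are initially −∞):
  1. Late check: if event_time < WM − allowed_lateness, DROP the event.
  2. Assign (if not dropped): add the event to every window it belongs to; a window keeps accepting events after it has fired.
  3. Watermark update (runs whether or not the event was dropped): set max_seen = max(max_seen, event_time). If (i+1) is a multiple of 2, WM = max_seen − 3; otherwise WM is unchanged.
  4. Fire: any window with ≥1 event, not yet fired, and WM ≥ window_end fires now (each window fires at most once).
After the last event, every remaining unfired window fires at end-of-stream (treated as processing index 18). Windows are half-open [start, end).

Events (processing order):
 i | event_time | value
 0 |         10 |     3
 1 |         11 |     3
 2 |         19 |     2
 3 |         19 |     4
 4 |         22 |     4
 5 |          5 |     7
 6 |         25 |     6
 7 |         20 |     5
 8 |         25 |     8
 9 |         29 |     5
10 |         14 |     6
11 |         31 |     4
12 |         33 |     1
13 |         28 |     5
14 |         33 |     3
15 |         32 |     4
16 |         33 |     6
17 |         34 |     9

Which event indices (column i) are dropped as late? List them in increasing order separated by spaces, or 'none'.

5 10

i=0 t=10 v=3: → [10,16); WM=−∞
i=1 t=11 v=3: → [10,17); WM=8
i=2 t=19 v=2: → [19,25); WM=8
i=3 t=19 v=4: → [19,25); WM=16
i=4 t=22 v=4: → [19,28); WM=16
i=5 t=5 v=7: DROP (t<16-0); WM=19
i=6 t=25 v=6: → [19,31); WM=19
i=7 t=20 v=5: → [19,31); WM=22
i=8 t=25 v=8: → [19,31); WM=22
i=9 t=29 v=5: → [19,35); WM=26
i=10 t=14 v=6: DROP (t<26-0); WM=26
i=11 t=31 v=4: → [19,37); WM=28
i=12 t=33 v=1: → [19,39); WM=28
i=13 t=28 v=5: → [19,39); WM=30
i=14 t=33 v=3: → [19,39); WM=30
i=15 t=32 v=4: → [19,39); WM=30
i=16 t=33 v=6: → [19,39); WM=30
i=17 t=34 v=9: → [19,40); WM=31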